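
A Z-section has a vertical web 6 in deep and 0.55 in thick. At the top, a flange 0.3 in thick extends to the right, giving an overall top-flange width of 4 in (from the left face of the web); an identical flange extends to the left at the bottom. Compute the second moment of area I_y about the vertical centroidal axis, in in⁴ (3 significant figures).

I_y ≈ 10.4 in⁴

Treat the section as a set of non-overlapping primitives; coordinates are from the bounding-box lower-left.
Web: 0.55 × 6, A = 3.3 in², x = 3.725 in, Ī = 0.083188 in⁴.
Top flange (beyond web): 3.45 × 0.3, A = 1.035 in², x = 5.725 in, Ī = 1.0266 in⁴.
Bottom flange (beyond web): 3.45 × 0.3, A = 1.035 in², x = 1.725 in, Ī = 1.0266 in⁴.
Centroid: x̄ = ΣA·x / ΣA = 3.725 in.
Transfer each piece to the vertical centroidal axis using Ī + A·d² with d = x − 3.725:
  web: d = 0 in → contributes +0.083188 in⁴
  top flange (beyond web): d = 2 in → contributes +5.1666 in⁴
  bottom flange (beyond web): d = -2 in → contributes +5.1666 in⁴
Total I = 10.416 in⁴.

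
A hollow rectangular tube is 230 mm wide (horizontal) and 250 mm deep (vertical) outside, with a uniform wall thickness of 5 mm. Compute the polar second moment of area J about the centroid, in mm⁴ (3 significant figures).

Split into non-overlapping primitives; take the origin at the lower-left of the bounding box.
Outer rectangle: 230 × 250, A = 57 500 mm², y = 125 mm, Ī = 299 479 167 mm⁴.
Inner void (subtracted): 220 × 240, A = 52 800 mm², y = 125 mm, Ī = 253 440 000 mm⁴.
By symmetry the centroid is at mid-height, ȳ = 125 mm.
All pieces are centred on the centroidal x-axis, so I = ΣĪ (holes subtracted) = 46 039 167 mm⁴.
Repeating about the centroidal y-axis gives I_y = 40 519 167 mm⁴.
Polar second moment: J = I_x + I_y = 86 558 333 mm⁴.

J ≈ 8.66 × 10⁷ mm⁴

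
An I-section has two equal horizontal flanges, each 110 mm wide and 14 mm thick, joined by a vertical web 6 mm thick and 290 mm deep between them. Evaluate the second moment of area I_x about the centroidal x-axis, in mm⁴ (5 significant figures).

Split into non-overlapping primitives; take the origin at the lower-left of the bounding box.
Bottom flange: 110 × 14, A = 1 540 mm², y = 7 mm, Ī = 25153.33 mm⁴.
Web: 6 × 290, A = 1 740 mm², y = 159 mm, Ī = 12 194 500 mm⁴.
Top flange: 110 × 14, A = 1 540 mm², y = 311 mm, Ī = 25153.33 mm⁴.
By symmetry the centroid is at mid-height, ȳ = 159 mm.
Transfer each piece to the centroidal x-axis using Ī + A·d² with d = y − 159:
  bottom flange: d = -152 mm → contributes +35 605 313 mm⁴
  web: d = 0 mm → contributes +12 194 500 mm⁴
  top flange: d = 152 mm → contributes +35 605 313 mm⁴
Total I = 83 405 127 mm⁴.

I_x ≈ 8.3405 × 10⁷ mm⁴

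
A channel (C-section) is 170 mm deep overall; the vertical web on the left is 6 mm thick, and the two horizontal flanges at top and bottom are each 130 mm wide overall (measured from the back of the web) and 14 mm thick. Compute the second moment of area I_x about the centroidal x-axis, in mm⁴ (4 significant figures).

I_x ≈ 2.364 × 10⁷ mm⁴

Break the section into simple shapes (no overlaps), measuring from the bottom-left corner of the bounding box.
Web: 6 × 170, A = 1 020 mm², y = 85 mm, Ī = 2 456 500 mm⁴.
Top flange (beyond web): 124 × 14, A = 1 736 mm², y = 163 mm, Ī = 28354.7 mm⁴.
Bottom flange (beyond web): 124 × 14, A = 1 736 mm², y = 7 mm, Ī = 28354.7 mm⁴.
By symmetry the centroid is at mid-height, ȳ = 85 mm.
Transfer each piece to the centroidal x-axis using Ī + A·d² with d = y − 85:
  web: d = 0 mm → contributes +2 456 500 mm⁴
  top flange (beyond web): d = 78 mm → contributes +10 590 179 mm⁴
  bottom flange (beyond web): d = -78 mm → contributes +10 590 179 mm⁴
Total I = 23 636 857 mm⁴.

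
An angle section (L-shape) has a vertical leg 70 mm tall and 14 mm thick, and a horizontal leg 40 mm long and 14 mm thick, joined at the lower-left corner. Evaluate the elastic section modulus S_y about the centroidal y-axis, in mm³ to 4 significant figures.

Break the section into simple shapes (no overlaps), measuring from the bottom-left corner of the bounding box.
Vertical leg: 14 × 70, A = 980 mm², x = 7 mm, Ī = 16006.7 mm⁴.
Horizontal leg (remainder): 26 × 14, A = 364 mm², x = 27 mm, Ī = 20505.3 mm⁴.
Centroid: x̄ = ΣA·x / ΣA = 12.4167 mm.
Transfer each piece to the centroidal y-axis using Ī + A·d² with d = x − 12.4167:
  vertical leg: d = -5.41667 mm → contributes +44760.1 mm⁴
  horizontal leg (remainder): d = 14.5833 mm → contributes +97918.5 mm⁴
Total I = 142 679 mm⁴.
Extreme fibre distance c = 27.5833 mm; S = I/c = 5172.64 mm³.

S_y ≈ 5173 mm³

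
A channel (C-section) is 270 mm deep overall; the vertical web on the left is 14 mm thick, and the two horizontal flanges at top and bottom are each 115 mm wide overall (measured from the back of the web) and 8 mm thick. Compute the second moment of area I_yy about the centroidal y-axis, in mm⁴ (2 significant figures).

Break the section into simple shapes (no overlaps), measuring from the bottom-left corner of the bounding box.
Web: 14 × 270, A = 3 780 mm², x = 7 mm, Ī = 61 740 mm⁴.
Top flange (beyond web): 101 × 8, A = 808 mm², x = 64.5 mm, Ī = 686 867 mm⁴.
Bottom flange (beyond web): 101 × 8, A = 808 mm², x = 64.5 mm, Ī = 686 867 mm⁴.
Centroid: x̄ = ΣA·x / ΣA = 24.22 mm.
Transfer each piece to the centroidal y-axis using Ī + A·d² with d = x − 24.22:
  web: d = -17.22 mm → contributes +1 182 639 mm⁴
  top flange (beyond web): d = 40.28 mm → contributes +1 997 819 mm⁴
  bottom flange (beyond web): d = 40.28 mm → contributes +1 997 819 mm⁴
Total I = 5 178 277 mm⁴.

I_yy ≈ 5.2 × 10⁶ mm⁴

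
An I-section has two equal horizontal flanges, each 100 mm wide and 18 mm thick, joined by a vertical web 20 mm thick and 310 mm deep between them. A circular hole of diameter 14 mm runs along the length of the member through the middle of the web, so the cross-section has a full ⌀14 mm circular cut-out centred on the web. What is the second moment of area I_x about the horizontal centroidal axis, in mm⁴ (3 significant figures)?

I_x ≈ 1.47 × 10⁸ mm⁴

Decompose the section into non-overlapping parts with the origin at the bottom-left of its bounding rectangle.
Bottom flange: 100 × 18, A = 1 800 mm², y = 9 mm, Ī = 48 600 mm⁴.
Web: 20 × 310, A = 6 200 mm², y = 173 mm, Ī = 49 651 667 mm⁴.
Top flange: 100 × 18, A = 1 800 mm², y = 337 mm, Ī = 48 600 mm⁴.
Hole (subtracted): ⌀14, A = 153.94 mm², y = 173 mm, Ī = 1885.7 mm⁴.
By symmetry the centroid is at mid-height, ȳ = 173 mm.
Transfer each piece to the horizontal centroidal axis using Ī + A·d² with d = y − 173:
  bottom flange: d = -164 mm → contributes +48 461 400 mm⁴
  web: d = 0 mm → contributes +49 651 667 mm⁴
  top flange: d = 164 mm → contributes +48 461 400 mm⁴
  hole: d = 0 mm → contributes −1885.7 mm⁴
Total I = 146 572 581 mm⁴.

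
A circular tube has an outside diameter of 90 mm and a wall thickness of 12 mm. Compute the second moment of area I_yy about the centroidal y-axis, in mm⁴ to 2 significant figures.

Break the section into simple shapes (no overlaps), measuring from the bottom-left corner of the bounding box.
Outer circle: ⌀90, A = 6 362 mm², x = 45 mm, Ī = 3 220 623 mm⁴.
Bore (subtracted): ⌀66, A = 3 421 mm², x = 45 mm, Ī = 931 420 mm⁴.
By symmetry the centroid is at mid-width, x̄ = 45 mm.
All pieces are centred on the centroidal y-axis, so I = ΣĪ (holes subtracted) = 2 289 203 mm⁴.

I_yy ≈ 2.3 × 10⁶ mm⁴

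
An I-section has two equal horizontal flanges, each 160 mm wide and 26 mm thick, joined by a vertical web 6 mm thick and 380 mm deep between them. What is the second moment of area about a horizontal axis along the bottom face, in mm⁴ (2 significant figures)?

Break the section into simple shapes (no overlaps), measuring from the bottom-left corner of the bounding box.
Bottom flange: 160 × 26, A = 4 160 mm², y = 13 mm, Ī = 234 347 mm⁴.
Web: 6 × 380, A = 2 280 mm², y = 216 mm, Ī = 27 436 000 mm⁴.
Top flange: 160 × 26, A = 4 160 mm², y = 419 mm, Ī = 234 347 mm⁴.
Transfer each piece to the base of the section using Ī + A·d² with d = y − 0:
  bottom flange: d = 13 mm → contributes +937 387 mm⁴
  web: d = 216 mm → contributes +133 811 680 mm⁴
  top flange: d = 419 mm → contributes +730 568 107 mm⁴
Total I = 865 317 173 mm⁴.

I_base ≈ 8.7 × 10⁸ mm⁴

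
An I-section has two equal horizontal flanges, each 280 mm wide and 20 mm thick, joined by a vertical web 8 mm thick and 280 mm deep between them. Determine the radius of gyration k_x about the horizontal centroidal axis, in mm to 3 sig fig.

Treat the section as a set of non-overlapping primitives; coordinates are from the bounding-box lower-left.
Bottom flange: 280 × 20, A = 5 600 mm², y = 10 mm, Ī = 186 667 mm⁴.
Web: 8 × 280, A = 2 240 mm², y = 160 mm, Ī = 14 634 667 mm⁴.
Top flange: 280 × 20, A = 5 600 mm², y = 310 mm, Ī = 186 667 mm⁴.
By symmetry the centroid is at mid-height, ȳ = 160 mm.
Transfer each piece to the horizontal centroidal axis using Ī + A·d² with d = y − 160:
  bottom flange: d = -150 mm → contributes +126 186 667 mm⁴
  web: d = 0 mm → contributes +14 634 667 mm⁴
  top flange: d = 150 mm → contributes +126 186 667 mm⁴
Total I = 267 008 000 mm⁴.
Radius of gyration: k = √(I/A) = √(267 008 000 / 13 440) = 140.95 mm.

k_x ≈ 141 mm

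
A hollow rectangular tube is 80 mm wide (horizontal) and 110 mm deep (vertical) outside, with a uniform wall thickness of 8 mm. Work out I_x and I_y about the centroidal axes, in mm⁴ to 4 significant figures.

I_x ≈ 4.444 × 10⁶ mm⁴, I_y ≈ 2.640 × 10⁶ mm⁴

Treat the section as a set of non-overlapping primitives; coordinates are from the bounding-box lower-left.
Outer rectangle: 80 × 110, A = 8 800 mm², y = 55 mm, Ī = 8 873 333 mm⁴.
Inner void (subtracted): 64 × 94, A = 6 016 mm², y = 55 mm, Ī = 4 429 781 mm⁴.
By symmetry the centroid is at mid-height, ȳ = 55 mm.
All pieces are centred on the centroidal x-axis, so I = ΣĪ (holes subtracted) = 4 443 552 mm⁴.
Repeating about the centroidal y-axis gives I_y = 2 639 872 mm⁴.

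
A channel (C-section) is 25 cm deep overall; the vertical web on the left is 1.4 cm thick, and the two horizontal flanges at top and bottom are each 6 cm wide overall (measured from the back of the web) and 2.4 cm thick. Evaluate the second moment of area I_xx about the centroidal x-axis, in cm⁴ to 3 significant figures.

I_xx ≈ 4650 cm⁴

Break the section into simple shapes (no overlaps), measuring from the bottom-left corner of the bounding box.
Web: 1.4 × 25, A = 35 cm², y = 12.5 cm, Ī = 1822.9 cm⁴.
Top flange (beyond web): 4.6 × 2.4, A = 11.04 cm², y = 23.8 cm, Ī = 5.2992 cm⁴.
Bottom flange (beyond web): 4.6 × 2.4, A = 11.04 cm², y = 1.2 cm, Ī = 5.2992 cm⁴.
By symmetry the centroid is at mid-height, ȳ = 12.5 cm.
Transfer each piece to the centroidal x-axis using Ī + A·d² with d = y − 12.5:
  web: d = 0 cm → contributes +1822.9 cm⁴
  top flange (beyond web): d = 11.3 cm → contributes +1 415 cm⁴
  bottom flange (beyond web): d = -11.3 cm → contributes +1 415 cm⁴
Total I = 4652.9 cm⁴.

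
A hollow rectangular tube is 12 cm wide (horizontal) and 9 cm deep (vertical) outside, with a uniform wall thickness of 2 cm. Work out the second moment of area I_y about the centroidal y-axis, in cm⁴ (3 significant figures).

Treat the section as a set of non-overlapping primitives; coordinates are from the bounding-box lower-left.
Outer rectangle: 12 × 9, A = 108 cm², x = 6 cm, Ī = 1 296 cm⁴.
Inner void (subtracted): 8 × 5, A = 40 cm², x = 6 cm, Ī = 213.33 cm⁴.
By symmetry the centroid is at mid-width, x̄ = 6 cm.
All pieces are centred on the centroidal y-axis, so I = ΣĪ (holes subtracted) = 1082.7 cm⁴.

I_y ≈ 1080 cm⁴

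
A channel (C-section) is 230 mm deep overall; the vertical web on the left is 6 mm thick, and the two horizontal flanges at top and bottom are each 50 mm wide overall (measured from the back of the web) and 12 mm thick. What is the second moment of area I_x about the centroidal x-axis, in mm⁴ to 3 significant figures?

I_x ≈ 1.86 × 10⁷ mm⁴

Treat the section as a set of non-overlapping primitives; coordinates are from the bounding-box lower-left.
Web: 6 × 230, A = 1 380 mm², y = 115 mm, Ī = 6 083 500 mm⁴.
Top flange (beyond web): 44 × 12, A = 528 mm², y = 224 mm, Ī = 6 336 mm⁴.
Bottom flange (beyond web): 44 × 12, A = 528 mm², y = 6 mm, Ī = 6 336 mm⁴.
By symmetry the centroid is at mid-height, ȳ = 115 mm.
Transfer each piece to the centroidal x-axis using Ī + A·d² with d = y − 115:
  web: d = 0 mm → contributes +6 083 500 mm⁴
  top flange (beyond web): d = 109 mm → contributes +6 279 504 mm⁴
  bottom flange (beyond web): d = -109 mm → contributes +6 279 504 mm⁴
Total I = 18 642 508 mm⁴.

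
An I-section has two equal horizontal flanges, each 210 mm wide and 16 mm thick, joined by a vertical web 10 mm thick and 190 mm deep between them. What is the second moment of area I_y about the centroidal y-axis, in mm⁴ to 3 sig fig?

I_y ≈ 2.47 × 10⁷ mm⁴

Break the section into simple shapes (no overlaps), measuring from the bottom-left corner of the bounding box.
Bottom flange: 210 × 16, A = 3 360 mm², x = 105 mm, Ī = 12 348 000 mm⁴.
Web: 10 × 190, A = 1 900 mm², x = 105 mm, Ī = 15 833 mm⁴.
Top flange: 210 × 16, A = 3 360 mm², x = 105 mm, Ī = 12 348 000 mm⁴.
By symmetry the centroid is at mid-width, x̄ = 105 mm.
All pieces are centred on the centroidal y-axis, so I = ΣĪ = 24 711 833 mm⁴.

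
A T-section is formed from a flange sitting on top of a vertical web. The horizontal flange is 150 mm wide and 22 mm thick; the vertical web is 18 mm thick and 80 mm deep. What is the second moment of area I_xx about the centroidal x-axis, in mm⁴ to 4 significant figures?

I_xx ≈ 3.509 × 10⁶ mm⁴

Treat the section as a set of non-overlapping primitives; coordinates are from the bounding-box lower-left.
Flange: 150 × 22, A = 3 300 mm², y = 91 mm, Ī = 133 100 mm⁴.
Web: 18 × 80, A = 1 440 mm², y = 40 mm, Ī = 768 000 mm⁴.
Centroid: ȳ = ΣA·y / ΣA = 75.5063 mm.
Transfer each piece to the centroidal x-axis using Ī + A·d² with d = y − 75.5063:
  flange: d = 15.4937 mm → contributes +925 278 mm⁴
  web: d = -35.5063 mm → contributes +2 583 407 mm⁴
Total I = 3 508 685 mm⁴.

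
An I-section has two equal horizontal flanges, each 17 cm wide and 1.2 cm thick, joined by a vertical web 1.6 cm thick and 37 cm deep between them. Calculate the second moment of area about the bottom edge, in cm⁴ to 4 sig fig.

I_base ≈ 6.045 × 10⁴ cm⁴

Break the section into simple shapes (no overlaps), measuring from the bottom-left corner of the bounding box.
Bottom flange: 17 × 1.2, A = 20.4 cm², y = 0.6 cm, Ī = 2.448 cm⁴.
Web: 1.6 × 37, A = 59.2 cm², y = 19.7 cm, Ī = 6753.73 cm⁴.
Top flange: 17 × 1.2, A = 20.4 cm², y = 38.8 cm, Ī = 2.448 cm⁴.
Transfer each piece to the base of the section using Ī + A·d² with d = y − 0:
  bottom flange: d = 0.6 cm → contributes +9.792 cm⁴
  web: d = 19.7 cm → contributes +29728.7 cm⁴
  top flange: d = 38.8 cm → contributes +30713.4 cm⁴
Total I = 60451.9 cm⁴.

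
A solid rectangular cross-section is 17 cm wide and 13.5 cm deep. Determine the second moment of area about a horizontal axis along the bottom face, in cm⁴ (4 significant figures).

I_base ≈ 1.394 × 10⁴ cm⁴

The section: 17 × 13.5, A = 229.5 cm², y = 6.75 cm, Ī = 3485.53 cm⁴.
Transfer it to the bottom edge using Ī + A·d² with d = y − 0:
  the section: d = 6.75 cm → contributes +13942.1 cm⁴
Total I = 13942.1 cm⁴.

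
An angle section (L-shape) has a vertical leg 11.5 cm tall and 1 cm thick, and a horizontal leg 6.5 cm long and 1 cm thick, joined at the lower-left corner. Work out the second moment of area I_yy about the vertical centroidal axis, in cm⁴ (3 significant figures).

I_yy ≈ 54.1 cm⁴

Treat the section as a set of non-overlapping primitives; coordinates are from the bounding-box lower-left.
Vertical leg: 1 × 11.5, A = 11.5 cm², x = 0.5 cm, Ī = 0.95833 cm⁴.
Horizontal leg (remainder): 5.5 × 1, A = 5.5 cm², x = 3.75 cm, Ī = 13.865 cm⁴.
Centroid: x̄ = ΣA·x / ΣA = 1.5515 cm.
Transfer each piece to the vertical centroidal axis using Ī + A·d² with d = x − 1.5515:
  vertical leg: d = -1.0515 cm → contributes +13.673 cm⁴
  horizontal leg (remainder): d = 2.1985 cm → contributes +40.449 cm⁴
Total I = 54.122 cm⁴.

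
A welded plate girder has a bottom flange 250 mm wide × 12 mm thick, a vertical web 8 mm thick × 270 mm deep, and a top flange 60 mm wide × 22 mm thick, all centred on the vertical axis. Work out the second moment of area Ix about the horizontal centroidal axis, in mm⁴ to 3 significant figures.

Decompose the section into non-overlapping parts with the origin at the bottom-left of its bounding rectangle.
Bottom plate: 250 × 12, A = 3 000 mm², y = 6 mm, Ī = 36 000 mm⁴.
Web plate: 8 × 270, A = 2 160 mm², y = 147 mm, Ī = 13 122 000 mm⁴.
Top plate: 60 × 22, A = 1 320 mm², y = 293 mm, Ī = 53 240 mm⁴.
Centroid: ȳ = ΣA·y / ΣA = 111.46 mm.
Transfer each piece to the horizontal centroidal axis using Ī + A·d² with d = y − 111.46:
  bottom plate: d = -105.46 mm → contributes +33 403 310 mm⁴
  web plate: d = 35.537 mm → contributes +15 849 823 mm⁴
  top plate: d = 181.54 mm → contributes +43 554 758 mm⁴
Total I = 92 807 891 mm⁴.

Ix ≈ 9.28 × 10⁷ mm⁴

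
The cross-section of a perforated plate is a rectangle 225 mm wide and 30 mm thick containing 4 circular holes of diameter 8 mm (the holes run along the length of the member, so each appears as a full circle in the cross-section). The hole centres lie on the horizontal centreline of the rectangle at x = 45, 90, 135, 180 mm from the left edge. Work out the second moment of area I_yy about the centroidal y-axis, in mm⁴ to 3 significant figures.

Treat the section as a set of non-overlapping primitives; coordinates are from the bounding-box lower-left.
Plate: 225 × 30, A = 6 750 mm², x = 112.5 mm, Ī = 28 476 563 mm⁴.
Hole 1 (subtracted): ⌀8, A = 50.265 mm², x = 45 mm, Ī = 201.06 mm⁴.
Hole 2 (subtracted): ⌀8, A = 50.265 mm², x = 90 mm, Ī = 201.06 mm⁴.
Hole 3 (subtracted): ⌀8, A = 50.265 mm², x = 135 mm, Ī = 201.06 mm⁴.
Hole 4 (subtracted): ⌀8, A = 50.265 mm², x = 180 mm, Ī = 201.06 mm⁴.
By symmetry the centroid is at mid-width, x̄ = 112.5 mm.
Transfer each piece to the centroidal y-axis using Ī + A·d² with d = x − 112.5:
  plate: d = 0 mm → contributes +28 476 563 mm⁴
  hole 1: d = -67.5 mm → contributes −229 223 mm⁴
  hole 2: d = -22.5 mm → contributes −25 648 mm⁴
  hole 3: d = 22.5 mm → contributes −25 648 mm⁴
  hole 4: d = 67.5 mm → contributes −229 223 mm⁴
Total I = 27 966 820 mm⁴.

I_yy ≈ 2.80 × 10⁷ mm⁴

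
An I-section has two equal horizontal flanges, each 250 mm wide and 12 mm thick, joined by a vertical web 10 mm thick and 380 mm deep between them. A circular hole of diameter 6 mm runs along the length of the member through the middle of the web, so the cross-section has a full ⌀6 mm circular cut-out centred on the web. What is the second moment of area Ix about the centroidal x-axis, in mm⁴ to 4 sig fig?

Ix ≈ 2.763 × 10⁸ mm⁴

Treat the section as a set of non-overlapping primitives; coordinates are from the bounding-box lower-left.
Bottom flange: 250 × 12, A = 3 000 mm², y = 6 mm, Ī = 36 000 mm⁴.
Web: 10 × 380, A = 3 800 mm², y = 202 mm, Ī = 45 726 667 mm⁴.
Top flange: 250 × 12, A = 3 000 mm², y = 398 mm, Ī = 36 000 mm⁴.
Hole (subtracted): ⌀6, A = 28.2743 mm², y = 202 mm, Ī = 63.6173 mm⁴.
By symmetry the centroid is at mid-height, ȳ = 202 mm.
Transfer each piece to the centroidal x-axis using Ī + A·d² with d = y − 202:
  bottom flange: d = -196 mm → contributes +115 284 000 mm⁴
  web: d = 0 mm → contributes +45 726 667 mm⁴
  top flange: d = 196 mm → contributes +115 284 000 mm⁴
  hole: d = 0 mm → contributes −63.6173 mm⁴
Total I = 276 294 603 mm⁴.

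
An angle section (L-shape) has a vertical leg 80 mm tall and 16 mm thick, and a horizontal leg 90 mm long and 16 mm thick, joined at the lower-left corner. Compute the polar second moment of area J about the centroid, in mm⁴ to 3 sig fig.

Split into non-overlapping primitives; take the origin at the lower-left of the bounding box.
Vertical leg: 16 × 80, A = 1 280 mm², y = 40 mm, Ī = 682 667 mm⁴.
Horizontal leg (remainder): 74 × 16, A = 1 184 mm², y = 8 mm, Ī = 25 259 mm⁴.
Centroid: ȳ = ΣA·y / ΣA = 24.623 mm.
Transfer each piece to the centroidal x-axis using Ī + A·d² with d = y − 24.623:
  vertical leg: d = 15.377 mm → contributes +985 311 mm⁴
  horizontal leg (remainder): d = -16.623 mm → contributes +352 441 mm⁴
Total I = 1 337 752 mm⁴.
For the y-axis: x̄ = 29.623 mm.
Repeating about the centroidal y-axis gives I_y = 1 813 112 mm⁴.
Polar second moment: J = I_x + I_y = 3 150 864 mm⁴.

J ≈ 3.15 × 10⁶ mm⁴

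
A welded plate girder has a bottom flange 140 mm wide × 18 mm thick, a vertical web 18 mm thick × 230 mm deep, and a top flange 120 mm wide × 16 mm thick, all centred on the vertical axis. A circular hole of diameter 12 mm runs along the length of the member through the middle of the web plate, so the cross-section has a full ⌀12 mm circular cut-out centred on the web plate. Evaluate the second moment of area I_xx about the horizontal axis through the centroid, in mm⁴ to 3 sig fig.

I_xx ≈ 8.55 × 10⁷ mm⁴

Split into non-overlapping primitives; take the origin at the lower-left of the bounding box.
Bottom plate: 140 × 18, A = 2 520 mm², y = 9 mm, Ī = 68 040 mm⁴.
Web plate: 18 × 230, A = 4 140 mm², y = 133 mm, Ī = 18 250 500 mm⁴.
Top plate: 120 × 16, A = 1 920 mm², y = 256 mm, Ī = 40 960 mm⁴.
Hole (subtracted): ⌀12, A = 113.1 mm², y = 133 mm, Ī = 1017.9 mm⁴.
Centroid: ȳ = ΣA·y / ΣA = 123.99 mm.
Transfer each piece to the horizontal axis through the centroid using Ī + A·d² with d = y − 123.99:
  bottom plate: d = -114.99 mm → contributes +33 386 971 mm⁴
  web plate: d = 9.0139 mm → contributes +18 586 878 mm⁴
  top plate: d = 132.01 mm → contributes +33 502 097 mm⁴
  hole: d = 9.0139 mm → contributes −10 207 mm⁴
Total I = 85 465 740 mm⁴.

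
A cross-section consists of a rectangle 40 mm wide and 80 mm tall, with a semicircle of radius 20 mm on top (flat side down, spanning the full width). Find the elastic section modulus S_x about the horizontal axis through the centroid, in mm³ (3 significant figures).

S_x ≈ 5.69 × 10⁴ mm³

Decompose the section into non-overlapping parts with the origin at the bottom-left of its bounding rectangle.
Rectangular body: 40 × 80, A = 3 200 mm², y = 40 mm, Ī = 1 706 667 mm⁴.
Semicircular cap: semicircle r = 20, A = 628.32 mm², y = 88.488 mm, Ī = 17 561 mm⁴.
Centroid: ȳ = ΣA·y / ΣA = 47.958 mm.
Transfer each piece to the horizontal axis through the centroid using Ī + A·d² with d = y − 47.958:
  rectangular body: d = -7.9581 mm → contributes +1 909 326 mm⁴
  semicircular cap: d = 40.53 mm → contributes +1 049 697 mm⁴
Total I = 2 959 023 mm⁴.
Extreme fibre distance c = 52.042 mm; S = I/c = 56 858 mm³.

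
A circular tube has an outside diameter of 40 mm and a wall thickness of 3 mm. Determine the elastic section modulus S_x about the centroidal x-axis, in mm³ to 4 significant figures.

S_x ≈ 3003 mm³

Split into non-overlapping primitives; take the origin at the lower-left of the bounding box.
Outer circle: ⌀40, A = 1256.64 mm², y = 20 mm, Ī = 125 664 mm⁴.
Bore (subtracted): ⌀34, A = 907.92 mm², y = 20 mm, Ī = 65597.2 mm⁴.
By symmetry the centroid is at mid-height, ȳ = 20 mm.
All pieces are centred on the centroidal x-axis, so I = ΣĪ (holes subtracted) = 60066.5 mm⁴.
Extreme fibre distance c = 20 mm; S = I/c = 3003.32 mm³.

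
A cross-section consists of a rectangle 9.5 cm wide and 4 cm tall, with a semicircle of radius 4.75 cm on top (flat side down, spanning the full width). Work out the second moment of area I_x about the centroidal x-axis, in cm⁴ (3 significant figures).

Treat the section as a set of non-overlapping primitives; coordinates are from the bounding-box lower-left.
Rectangular body: 9.5 × 4, A = 38 cm², y = 2 cm, Ī = 50.667 cm⁴.
Semicircular cap: semicircle r = 4.75, A = 35.441 cm², y = 6.016 cm, Ī = 55.874 cm⁴.
Centroid: ȳ = ΣA·y / ΣA = 3.938 cm.
Transfer each piece to the centroidal x-axis using Ī + A·d² with d = y − 3.938:
  rectangular body: d = -1.938 cm → contributes +193.39 cm⁴
  semicircular cap: d = 2.0779 cm → contributes +208.9 cm⁴
Total I = 402.29 cm⁴.

I_x ≈ 402 cm⁴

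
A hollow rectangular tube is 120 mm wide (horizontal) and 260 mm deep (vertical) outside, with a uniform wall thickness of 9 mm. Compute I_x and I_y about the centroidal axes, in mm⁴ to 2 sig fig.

Split into non-overlapping primitives; take the origin at the lower-left of the bounding box.
Outer rectangle: 120 × 260, A = 31 200 mm², y = 130 mm, Ī = 175 760 000 mm⁴.
Inner void (subtracted): 102 × 242, A = 24 684 mm², y = 130 mm, Ī = 120 466 148 mm⁴.
By symmetry the centroid is at mid-height, ȳ = 130 mm.
All pieces are centred on the centroidal x-axis, so I = ΣĪ (holes subtracted) = 55 293 852 mm⁴.
Repeating about the centroidal y-axis gives I_y = 16 038 972 mm⁴.

I_x ≈ 5.5 × 10⁷ mm⁴, I_y ≈ 1.6 × 10⁷ mm⁴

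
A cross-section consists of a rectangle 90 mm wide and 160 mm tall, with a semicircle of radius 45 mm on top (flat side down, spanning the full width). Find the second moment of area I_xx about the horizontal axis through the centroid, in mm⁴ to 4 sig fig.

Decompose the section into non-overlapping parts with the origin at the bottom-left of its bounding rectangle.
Rectangular body: 90 × 160, A = 14 400 mm², y = 80 mm, Ī = 30 720 000 mm⁴.
Semicircular cap: semicircle r = 45, A = 3180.86 mm², y = 179.099 mm, Ī = 450 072 mm⁴.
Centroid: ȳ = ΣA·y / ΣA = 97.9297 mm.
Transfer each piece to the horizontal axis through the centroid using Ī + A·d² with d = y − 97.9297:
  rectangular body: d = -17.9297 mm → contributes +35 349 210 mm⁴
  semicircular cap: d = 81.1689 mm → contributes +21 406 850 mm⁴
Total I = 56 756 060 mm⁴.

I_xx ≈ 5.676 × 10⁷ mm⁴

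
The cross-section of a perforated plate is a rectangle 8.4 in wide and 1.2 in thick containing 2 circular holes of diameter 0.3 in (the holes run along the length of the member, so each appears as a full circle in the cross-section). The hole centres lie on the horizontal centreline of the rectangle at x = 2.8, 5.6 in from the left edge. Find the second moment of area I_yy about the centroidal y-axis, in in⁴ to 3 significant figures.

I_yy ≈ 59.0 in⁴

Split into non-overlapping primitives; take the origin at the lower-left of the bounding box.
Plate: 8.4 × 1.2, A = 10.08 in², x = 4.2 in, Ī = 59.27 in⁴.
Hole 1 (subtracted): ⌀0.3, A = 0.070686 in², x = 2.8 in, Ī = 0.00039761 in⁴.
Hole 2 (subtracted): ⌀0.3, A = 0.070686 in², x = 5.6 in, Ī = 0.00039761 in⁴.
By symmetry the centroid is at mid-width, x̄ = 4.2 in.
Transfer each piece to the centroidal y-axis using Ī + A·d² with d = x − 4.2:
  plate: d = 0 in → contributes +59.27 in⁴
  hole 1: d = -1.4 in → contributes −0.13894 in⁴
  hole 2: d = 1.4 in → contributes −0.13894 in⁴
Total I = 58.993 in⁴.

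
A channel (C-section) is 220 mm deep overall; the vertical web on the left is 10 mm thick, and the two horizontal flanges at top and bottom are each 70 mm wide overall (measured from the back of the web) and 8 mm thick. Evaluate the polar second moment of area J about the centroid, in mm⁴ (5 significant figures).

Decompose the section into non-overlapping parts with the origin at the bottom-left of its bounding rectangle.
Web: 10 × 220, A = 2 200 mm², y = 110 mm, Ī = 8 873 333 mm⁴.
Top flange (beyond web): 60 × 8, A = 480 mm², y = 216 mm, Ī = 2 560 mm⁴.
Bottom flange (beyond web): 60 × 8, A = 480 mm², y = 4 mm, Ī = 2 560 mm⁴.
By symmetry the centroid is at mid-height, ȳ = 110 mm.
Transfer each piece to the centroidal x-axis using Ī + A·d² with d = y − 110:
  web: d = 0 mm → contributes +8 873 333 mm⁴
  top flange (beyond web): d = 106 mm → contributes +5 395 840 mm⁴
  bottom flange (beyond web): d = -106 mm → contributes +5 395 840 mm⁴
Total I = 19 665 013 mm⁴.
For the y-axis: x̄ = 15.63291 mm.
Repeating about the centroidal y-axis gives I_y = 1 125 068 mm⁴.
Polar second moment: J = I_x + I_y = 20 790 081 mm⁴.

J ≈ 2.0790 × 10⁷ mm⁴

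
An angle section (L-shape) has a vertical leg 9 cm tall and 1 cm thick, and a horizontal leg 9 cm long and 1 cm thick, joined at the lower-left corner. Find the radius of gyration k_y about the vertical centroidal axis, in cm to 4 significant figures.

Break the section into simple shapes (no overlaps), measuring from the bottom-left corner of the bounding box.
Vertical leg: 1 × 9, A = 9 cm², x = 0.5 cm, Ī = 0.75 cm⁴.
Horizontal leg (remainder): 8 × 1, A = 8 cm², x = 5 cm, Ī = 42.6667 cm⁴.
Centroid: x̄ = ΣA·x / ΣA = 2.61765 cm.
Transfer each piece to the vertical centroidal axis using Ī + A·d² with d = x − 2.61765:
  vertical leg: d = -2.11765 cm → contributes +41.1099 cm⁴
  horizontal leg (remainder): d = 2.38235 cm → contributes +88.0715 cm⁴
Total I = 129.181 cm⁴.
Radius of gyration: k = √(I/A) = √(129.181 / 17) = 2.75661 cm.

k_y ≈ 2.757 cm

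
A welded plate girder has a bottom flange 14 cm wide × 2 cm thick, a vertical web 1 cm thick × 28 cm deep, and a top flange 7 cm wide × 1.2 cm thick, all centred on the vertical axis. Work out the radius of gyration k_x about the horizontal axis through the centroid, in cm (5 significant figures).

Decompose the section into non-overlapping parts with the origin at the bottom-left of its bounding rectangle.
Bottom plate: 14 × 2, A = 28 cm², y = 1 cm, Ī = 9.333333 cm⁴.
Web plate: 1 × 28, A = 28 cm², y = 16 cm, Ī = 1829.333 cm⁴.
Top plate: 7 × 1.2, A = 8.4 cm², y = 30.6 cm, Ī = 1.008 cm⁴.
Centroid: ȳ = ΣA·y / ΣA = 11.38261 cm.
Transfer each piece to the horizontal axis through the centroid using Ī + A·d² with d = y − 11.38261:
  bottom plate: d = -10.38261 cm → contributes +3027.693 cm⁴
  web plate: d = 4.617391 cm → contributes +2426.302 cm⁴
  top plate: d = 19.21739 cm → contributes +3103.196 cm⁴
Total I = 8557.191 cm⁴.
Radius of gyration: k = √(I/A) = √(8557.191 / 64.4) = 11.52717 cm.

k_x ≈ 11.527 cm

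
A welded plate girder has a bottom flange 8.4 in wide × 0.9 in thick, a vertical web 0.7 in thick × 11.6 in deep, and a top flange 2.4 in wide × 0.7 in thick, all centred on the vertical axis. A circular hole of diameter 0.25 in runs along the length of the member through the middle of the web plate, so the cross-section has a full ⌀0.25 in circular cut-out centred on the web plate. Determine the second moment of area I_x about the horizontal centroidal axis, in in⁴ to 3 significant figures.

Split into non-overlapping primitives; take the origin at the lower-left of the bounding box.
Bottom plate: 8.4 × 0.9, A = 7.56 in², y = 0.45 in, Ī = 0.5103 in⁴.
Web plate: 0.7 × 11.6, A = 8.12 in², y = 6.7 in, Ī = 91.052 in⁴.
Top plate: 2.4 × 0.7, A = 1.68 in², y = 12.85 in, Ī = 0.0686 in⁴.
Hole (subtracted): ⌀0.25, A = 0.049087 in², y = 6.7 in, Ī = 0.00019175 in⁴.
Centroid: ȳ = ΣA·y / ΣA = 4.5674 in.
Transfer each piece to the horizontal centroidal axis using Ī + A·d² with d = y − 4.5674:
  bottom plate: d = -4.1174 in → contributes +128.67 in⁴
  web plate: d = 2.1326 in → contributes +127.98 in⁴
  top plate: d = 8.2826 in → contributes +115.32 in⁴
  hole: d = 2.1326 in → contributes −0.22345 in⁴
Total I = 371.75 in⁴.

I_x ≈ 372 in⁴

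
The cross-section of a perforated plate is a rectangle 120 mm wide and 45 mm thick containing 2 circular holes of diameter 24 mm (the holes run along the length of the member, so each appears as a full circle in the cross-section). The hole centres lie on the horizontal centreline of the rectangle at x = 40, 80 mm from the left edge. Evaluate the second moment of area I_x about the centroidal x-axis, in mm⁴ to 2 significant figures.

I_x ≈ 8.8 × 10⁵ mm⁴

Treat the section as a set of non-overlapping primitives; coordinates are from the bounding-box lower-left.
Plate: 120 × 45, A = 5 400 mm², y = 22.5 mm, Ī = 911 250 mm⁴.
Hole 1 (subtracted): ⌀24, A = 452.4 mm², y = 22.5 mm, Ī = 16 286 mm⁴.
Hole 2 (subtracted): ⌀24, A = 452.4 mm², y = 22.5 mm, Ī = 16 286 mm⁴.
By symmetry the centroid is at mid-height, ȳ = 22.5 mm.
All pieces are centred on the centroidal x-axis, so I = ΣĪ (holes subtracted) = 878 678 mm⁴.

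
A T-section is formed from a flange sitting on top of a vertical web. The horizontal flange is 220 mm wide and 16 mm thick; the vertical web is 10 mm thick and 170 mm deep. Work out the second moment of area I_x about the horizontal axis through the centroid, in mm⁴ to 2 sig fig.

I_x ≈ 1.4 × 10⁷ mm⁴

Treat the section as a set of non-overlapping primitives; coordinates are from the bounding-box lower-left.
Flange: 220 × 16, A = 3 520 mm², y = 178 mm, Ī = 75 093 mm⁴.
Web: 10 × 170, A = 1 700 mm², y = 85 mm, Ī = 4 094 167 mm⁴.
Centroid: ȳ = ΣA·y / ΣA = 147.7 mm.
Transfer each piece to the horizontal axis through the centroid using Ī + A·d² with d = y − 147.7:
  flange: d = 30.29 mm → contributes +3 304 074 mm⁴
  web: d = -62.71 mm → contributes +10 780 055 mm⁴
Total I = 14 084 129 mm⁴.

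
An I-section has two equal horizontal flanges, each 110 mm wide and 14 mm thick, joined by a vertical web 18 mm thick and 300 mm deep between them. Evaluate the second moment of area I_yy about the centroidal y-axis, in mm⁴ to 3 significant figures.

I_yy ≈ 3.25 × 10⁶ mm⁴

Break the section into simple shapes (no overlaps), measuring from the bottom-left corner of the bounding box.
Bottom flange: 110 × 14, A = 1 540 mm², x = 55 mm, Ī = 1 552 833 mm⁴.
Web: 18 × 300, A = 5 400 mm², x = 55 mm, Ī = 145 800 mm⁴.
Top flange: 110 × 14, A = 1 540 mm², x = 55 mm, Ī = 1 552 833 mm⁴.
By symmetry the centroid is at mid-width, x̄ = 55 mm.
All pieces are centred on the centroidal y-axis, so I = ΣĪ = 3 251 467 mm⁴.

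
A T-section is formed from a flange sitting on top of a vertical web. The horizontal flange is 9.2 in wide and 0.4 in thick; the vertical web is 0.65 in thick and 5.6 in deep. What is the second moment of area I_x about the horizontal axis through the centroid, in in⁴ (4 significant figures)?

I_x ≈ 26.03 in⁴

Split into non-overlapping primitives; take the origin at the lower-left of the bounding box.
Flange: 9.2 × 0.4, A = 3.68 in², y = 5.8 in, Ī = 0.0490667 in⁴.
Web: 0.65 × 5.6, A = 3.64 in², y = 2.8 in, Ī = 9.51253 in⁴.
Centroid: ȳ = ΣA·y / ΣA = 4.3082 in.
Transfer each piece to the horizontal axis through the centroid using Ī + A·d² with d = y − 4.3082:
  flange: d = 1.4918 in → contributes +8.23882 in⁴
  web: d = -1.5082 in → contributes +17.7923 in⁴
Total I = 26.0311 in⁴.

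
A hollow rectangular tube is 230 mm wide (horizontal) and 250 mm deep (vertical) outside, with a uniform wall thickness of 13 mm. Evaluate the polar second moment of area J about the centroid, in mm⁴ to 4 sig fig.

Treat the section as a set of non-overlapping primitives; coordinates are from the bounding-box lower-left.
Outer rectangle: 230 × 250, A = 57 500 mm², y = 125 mm, Ī = 299 479 167 mm⁴.
Inner void (subtracted): 204 × 224, A = 45 696 mm², y = 125 mm, Ī = 191 070 208 mm⁴.
By symmetry the centroid is at mid-height, ȳ = 125 mm.
All pieces are centred on the centroidal x-axis, so I = ΣĪ (holes subtracted) = 108 408 959 mm⁴.
Repeating about the centroidal y-axis gives I_y = 95 005 439 mm⁴.
Polar second moment: J = I_x + I_y = 203 414 397 mm⁴.

J ≈ 2.034 × 10⁸ mm⁴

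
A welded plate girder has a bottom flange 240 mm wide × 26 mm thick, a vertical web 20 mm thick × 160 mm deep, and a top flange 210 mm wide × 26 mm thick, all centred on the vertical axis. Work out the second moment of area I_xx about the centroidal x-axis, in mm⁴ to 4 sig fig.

I_xx ≈ 1.083 × 10⁸ mm⁴

Split into non-overlapping primitives; take the origin at the lower-left of the bounding box.
Bottom plate: 240 × 26, A = 6 240 mm², y = 13 mm, Ī = 351 520 mm⁴.
Web plate: 20 × 160, A = 3 200 mm², y = 106 mm, Ī = 6 826 667 mm⁴.
Top plate: 210 × 26, A = 5 460 mm², y = 199 mm, Ī = 307 580 mm⁴.
Centroid: ȳ = ΣA·y / ΣA = 101.132 mm.
Transfer each piece to the centroidal x-axis using Ī + A·d² with d = y − 101.132:
  bottom plate: d = -88.1315 mm → contributes +48 818 654 mm⁴
  web plate: d = 4.86846 mm → contributes +6 902 513 mm⁴
  top plate: d = 97.8685 mm → contributes +52 604 742 mm⁴
Total I = 108 325 909 mm⁴.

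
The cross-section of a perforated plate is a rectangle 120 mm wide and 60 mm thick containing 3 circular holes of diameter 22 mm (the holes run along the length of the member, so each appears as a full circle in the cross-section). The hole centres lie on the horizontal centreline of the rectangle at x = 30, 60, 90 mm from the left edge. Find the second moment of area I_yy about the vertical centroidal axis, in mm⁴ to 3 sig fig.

Break the section into simple shapes (no overlaps), measuring from the bottom-left corner of the bounding box.
Plate: 120 × 60, A = 7 200 mm², x = 60 mm, Ī = 8 640 000 mm⁴.
Hole 1 (subtracted): ⌀22, A = 380.13 mm², x = 30 mm, Ī = 11 499 mm⁴.
Hole 2 (subtracted): ⌀22, A = 380.13 mm², x = 60 mm, Ī = 11 499 mm⁴.
Hole 3 (subtracted): ⌀22, A = 380.13 mm², x = 90 mm, Ī = 11 499 mm⁴.
By symmetry the centroid is at mid-width, x̄ = 60 mm.
Transfer each piece to the vertical centroidal axis using Ī + A·d² with d = x − 60:
  plate: d = 0 mm → contributes +8 640 000 mm⁴
  hole 1: d = -30 mm → contributes −353 618 mm⁴
  hole 2: d = 0 mm → contributes −11 499 mm⁴
  hole 3: d = 30 mm → contributes −353 618 mm⁴
Total I = 7 921 264 mm⁴.

I_yy ≈ 7.92 × 10⁶ mm⁴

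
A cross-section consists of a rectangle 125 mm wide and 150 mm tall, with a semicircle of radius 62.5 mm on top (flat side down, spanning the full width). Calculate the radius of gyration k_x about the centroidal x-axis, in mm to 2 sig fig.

Treat the section as a set of non-overlapping primitives; coordinates are from the bounding-box lower-left.
Rectangular body: 125 × 150, A = 18 750 mm², y = 75 mm, Ī = 35 156 250 mm⁴.
Semicircular cap: semicircle r = 62.5, A = 6 136 mm², y = 176.5 mm, Ī = 1 674 758 mm⁴.
Centroid: ȳ = ΣA·y / ΣA = 100 mm.
Transfer each piece to the centroidal x-axis using Ī + A·d² with d = y − 100:
  rectangular body: d = -25.03 mm → contributes +46 905 405 mm⁴
  semicircular cap: d = 76.49 mm → contributes +37 577 531 mm⁴
Total I = 84 482 936 mm⁴.
Radius of gyration: k = √(I/A) = √(84 482 936 / 24 886) = 58.26 mm.

k_x ≈ 58 mm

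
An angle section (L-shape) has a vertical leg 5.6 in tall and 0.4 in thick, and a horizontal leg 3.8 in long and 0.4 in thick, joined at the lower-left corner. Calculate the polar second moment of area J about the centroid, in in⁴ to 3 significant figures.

J ≈ 16.0 in⁴

Break the section into simple shapes (no overlaps), measuring from the bottom-left corner of the bounding box.
Vertical leg: 0.4 × 5.6, A = 2.24 in², y = 2.8 in, Ī = 5.8539 in⁴.
Horizontal leg (remainder): 3.4 × 0.4, A = 1.36 in², y = 0.2 in, Ī = 0.018133 in⁴.
Centroid: ȳ = ΣA·y / ΣA = 1.8178 in.
Transfer each piece to the centroidal x-axis using Ī + A·d² with d = y − 1.8178:
  vertical leg: d = 0.98222 in → contributes +8.0149 in⁴
  horizontal leg (remainder): d = -1.6178 in → contributes +3.5775 in⁴
Total I = 11.592 in⁴.
For the y-axis: x̄ = 0.91778 in.
Repeating about the centroidal y-axis gives I_y = 4.3949 in⁴.
Polar second moment: J = I_x + I_y = 15.987 in⁴.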